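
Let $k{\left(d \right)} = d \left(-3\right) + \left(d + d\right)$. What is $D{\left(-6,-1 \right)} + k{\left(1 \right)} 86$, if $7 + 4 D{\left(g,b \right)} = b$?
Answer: $-88$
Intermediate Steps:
$D{\left(g,b \right)} = - \frac{7}{4} + \frac{b}{4}$
$k{\left(d \right)} = - d$ ($k{\left(d \right)} = - 3 d + 2 d = - d$)
$D{\left(-6,-1 \right)} + k{\left(1 \right)} 86 = \left(- \frac{7}{4} + \frac{1}{4} \left(-1\right)\right) + \left(-1\right) 1 \cdot 86 = \left(- \frac{7}{4} - \frac{1}{4}\right) - 86 = -2 - 86 = -88$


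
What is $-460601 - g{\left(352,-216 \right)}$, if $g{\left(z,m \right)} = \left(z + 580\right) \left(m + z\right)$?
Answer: $-587353$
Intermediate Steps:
$g{\left(z,m \right)} = \left(580 + z\right) \left(m + z\right)$
$-460601 - g{\left(352,-216 \right)} = -460601 - \left(352^{2} + 580 \left(-216\right) + 580 \cdot 352 - 76032\right) = -460601 - \left(123904 - 125280 + 204160 - 76032\right) = -460601 - 126752 = -587353$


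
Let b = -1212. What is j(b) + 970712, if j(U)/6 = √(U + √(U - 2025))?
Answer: 970712 + 6*√(-1212 + I*√3237) ≈ 9.7072e+5 + 208.94*I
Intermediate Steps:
j(U) = 6*√(U + √(-2025 + U)) (j(U) = 6*√(U + √(U - 2025)) = 6*√(U + √(-2025 + U)))
j(b) + 970712 = 6*√(-1212 + √(-2025 - 1212)) + 970712 = 6*√(-1212 + √(-3237)) + 970712 = 6*√(-1212 + I*√3237) + 970712 = 970712 + 6*√(-1212 + I*√3237)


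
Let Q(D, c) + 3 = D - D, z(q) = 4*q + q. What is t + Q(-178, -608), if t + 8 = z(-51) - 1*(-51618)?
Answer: 51352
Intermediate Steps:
z(q) = 5*q
Q(D, c) = -3 (Q(D, c) = -3 + (D - D) = -3 + 0 = -3)
t = 51355 (t = -8 + (5*(-51) - 1*(-51618)) = -8 + (-255 + 51618) = -8 + 51363 = 51355)
t + Q(-178, -608) = 51355 - 3 = 51352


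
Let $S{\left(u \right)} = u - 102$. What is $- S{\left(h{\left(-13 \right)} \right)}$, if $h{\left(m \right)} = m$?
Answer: $115$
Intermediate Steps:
$S{\left(u \right)} = -102 + u$
$- S{\left(h{\left(-13 \right)} \right)} = - (-102 - 13) = \left(-1\right) \left(-115\right) = 115$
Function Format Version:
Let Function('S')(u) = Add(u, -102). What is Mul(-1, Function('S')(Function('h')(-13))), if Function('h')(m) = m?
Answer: 115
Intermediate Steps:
Function('S')(u) = Add(-102, u)
Mul(-1, Function('S')(Function('h')(-13))) = Mul(-1, Add(-102, -13)) = Mul(-1, -115) = 115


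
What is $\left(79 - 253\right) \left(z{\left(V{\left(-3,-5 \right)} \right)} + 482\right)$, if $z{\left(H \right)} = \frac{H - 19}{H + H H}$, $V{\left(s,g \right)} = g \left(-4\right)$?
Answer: $- \frac{5870789}{70} \approx -83868.0$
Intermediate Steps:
$V{\left(s,g \right)} = - 4 g$
$z{\left(H \right)} = \frac{-19 + H}{H + H^{2}}$
$\left(79 - 253\right) \left(z{\left(V{\left(-3,-5 \right)} \right)} + 482\right) = \left(79 - 253\right) \left(\frac{-19 - -20}{\left(-4\right) \left(-5\right) \left(1 - -20\right)} + 482\right) = - 174 \left(\frac{-19 + 20}{20 \left(1 + 20\right)} + 482\right) = - 174 \left(\frac{1}{20} \cdot \frac{1}{21} \cdot 1 + 482\right) = - 174 \left(\frac{1}{420} + 482\right) = \left(-174\right) \frac{202441}{420} = - \frac{5870789}{70}$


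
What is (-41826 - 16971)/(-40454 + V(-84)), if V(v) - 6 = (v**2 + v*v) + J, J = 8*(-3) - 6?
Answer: 58797/26366 ≈ 2.2300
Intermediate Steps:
J = -30 (J = -24 - 6 = -30)
V(v) = -24 + 2*v**2 (V(v) = 6 + ((v**2 + v*v) - 30) = 6 + ((v**2 + v**2) - 30) = 6 + (2*v**2 - 30) = 6 + (-30 + 2*v**2) = -24 + 2*v**2)
(-41826 - 16971)/(-40454 + V(-84)) = (-41826 - 16971)/(-40454 + (-24 + 2*(-84)**2)) = -58797/(-40454 + (-24 + 2*7056)) = -58797/(-40454 + (-24 + 14112)) = -58797/(-40454 + 14088) = -58797/(-26366) = -58797*(-1/26366) = 58797/26366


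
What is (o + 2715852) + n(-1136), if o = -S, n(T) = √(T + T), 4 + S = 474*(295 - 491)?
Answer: 2808760 + 4*I*√142 ≈ 2.8088e+6 + 47.666*I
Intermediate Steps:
S = -92908 (S = -4 + 474*(295 - 491) = -4 + 474*(-196) = -4 - 92904 = -92908)
n(T) = √2*√T (n(T) = √(2*T) = √2*√T)
o = 92908 (o = -1*(-92908) = 92908)
(o + 2715852) + n(-1136) = (92908 + 2715852) + √2*√(-1136) = 2808760 + √2*(4*I*√71) = 2808760 + 4*I*√142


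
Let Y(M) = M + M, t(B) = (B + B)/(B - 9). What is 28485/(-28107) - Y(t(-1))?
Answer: -7357/5205 ≈ -1.4134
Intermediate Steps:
t(B) = 2*B/(-9 + B) (t(B) = (2*B)/(-9 + B) = 2*B/(-9 + B))
Y(M) = 2*M
28485/(-28107) - Y(t(-1)) = 28485/(-28107) - 2*2*(-1)/(-9 - 1) = 28485*(-1/28107) - 2*2*(-1)/(-10) = -1055/1041 - 2*2*(-1)*(-⅒) = -1055/1041 - 2/5 = -1055/1041 - 1*⅖ = -1055/1041 - ⅖ = -7357/5205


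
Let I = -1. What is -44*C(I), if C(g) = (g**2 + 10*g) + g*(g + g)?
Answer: 308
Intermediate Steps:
C(g) = 3*g**2 + 10*g (C(g) = (g**2 + 10*g) + g*(2*g) = (g**2 + 10*g) + 2*g**2 = 3*g**2 + 10*g)
-44*C(I) = -(-44)*(10 + 3*(-1)) = -(-44)*(10 - 3) = -(-44)*7 = -44*(-7) = 308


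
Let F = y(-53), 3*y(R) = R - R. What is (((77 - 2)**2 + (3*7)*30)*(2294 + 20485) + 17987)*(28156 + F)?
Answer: 4012247794592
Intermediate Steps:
y(R) = 0 (y(R) = (R - R)/3 = (1/3)*0 = 0)
F = 0
(((77 - 2)**2 + (3*7)*30)*(2294 + 20485) + 17987)*(28156 + F) = (((77 - 2)**2 + (3*7)*30)*(2294 + 20485) + 17987)*(28156 + 0) = ((75**2 + 21*30)*22779 + 17987)*28156 = ((5625 + 630)*22779 + 17987)*28156 = (6255*22779 + 17987)*28156 = (142482645 + 17987)*28156 = 142500632*28156 = 4012247794592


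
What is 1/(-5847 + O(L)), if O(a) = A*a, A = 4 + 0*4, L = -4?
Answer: -1/5863 ≈ -0.00017056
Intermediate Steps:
A = 4 (A = 4 + 0 = 4)
O(a) = 4*a
1/(-5847 + O(L)) = 1/(-5847 + 4*(-4)) = 1/(-5847 - 16) = 1/(-5863) = -1/5863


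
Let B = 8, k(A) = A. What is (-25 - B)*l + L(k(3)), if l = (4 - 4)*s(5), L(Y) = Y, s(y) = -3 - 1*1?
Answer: 3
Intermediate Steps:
s(y) = -4 (s(y) = -3 - 1 = -4)
l = 0 (l = (4 - 4)*(-4) = 0*(-4) = 0)
(-25 - B)*l + L(k(3)) = (-25 - 1*8)*0 + 3 = (-25 - 8)*0 + 3 = -33*0 + 3 = 0 + 3 = 3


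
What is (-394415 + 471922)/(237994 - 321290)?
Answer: -77507/83296 ≈ -0.93050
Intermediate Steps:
(-394415 + 471922)/(237994 - 321290) = 77507/(-83296) = 77507*(-1/83296) = -77507/83296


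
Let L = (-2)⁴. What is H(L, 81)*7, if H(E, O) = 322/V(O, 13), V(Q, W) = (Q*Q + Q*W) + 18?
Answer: 1127/3816 ≈ 0.29534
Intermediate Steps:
V(Q, W) = 18 + Q² + Q*W (V(Q, W) = (Q² + Q*W) + 18 = 18 + Q² + Q*W)
L = 16
H(E, O) = 322/(18 + O² + 13*O) (H(E, O) = 322/(18 + O² + O*13) = 322/(18 + O² + 13*O))
H(L, 81)*7 = (322/(18 + 81² + 13*81))*7 = (322/(18 + 6561 + 1053))*7 = (322/7632)*7 = (322*(1/7632))*7 = (161/3816)*7 = 1127/3816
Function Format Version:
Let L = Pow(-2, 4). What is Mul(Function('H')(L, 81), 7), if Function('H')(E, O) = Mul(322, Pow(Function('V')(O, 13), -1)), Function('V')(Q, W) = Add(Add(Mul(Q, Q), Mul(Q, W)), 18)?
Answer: Rational(1127, 3816) ≈ 0.29534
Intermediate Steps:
Function('V')(Q, W) = Add(18, Pow(Q, 2), Mul(Q, W)) (Function('V')(Q, W) = Add(Add(Pow(Q, 2), Mul(Q, W)), 18) = Add(18, Pow(Q, 2), Mul(Q, W)))
L = 16
Function('H')(E, O) = Mul(322, Pow(Add(18, Pow(O, 2), Mul(13, O)), -1)) (Function('H')(E, O) = Mul(322, Pow(Add(18, Pow(O, 2), Mul(O, 13)), -1)) = Mul(322, Pow(Add(18, Pow(O, 2), Mul(13, O)), -1)))
Mul(Function('H')(L, 81), 7) = Mul(Mul(322, Pow(Add(18, Pow(81, 2), Mul(13, 81)), -1)), 7) = Mul(Mul(322, Pow(Add(18, 6561, 1053), -1)), 7) = Mul(Mul(322, Pow(7632, -1)), 7) = Mul(Mul(322, Rational(1, 7632)), 7) = Mul(Rational(161, 3816), 7) = Rational(1127, 3816)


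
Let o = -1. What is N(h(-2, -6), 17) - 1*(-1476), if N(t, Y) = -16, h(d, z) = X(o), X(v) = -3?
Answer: 1460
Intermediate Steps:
h(d, z) = -3
N(h(-2, -6), 17) - 1*(-1476) = -16 - 1*(-1476) = -16 + 1476 = 1460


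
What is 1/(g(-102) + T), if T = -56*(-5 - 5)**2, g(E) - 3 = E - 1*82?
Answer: -1/5781 ≈ -0.00017298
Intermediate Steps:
g(E) = -79 + E (g(E) = 3 + (E - 1*82) = 3 + (E - 82) = 3 + (-82 + E) = -79 + E)
T = -5600 (T = -56*(-10)**2 = -56*100 = -5600)
1/(g(-102) + T) = 1/((-79 - 102) - 5600) = 1/(-181 - 5600) = 1/(-5781) = -1/5781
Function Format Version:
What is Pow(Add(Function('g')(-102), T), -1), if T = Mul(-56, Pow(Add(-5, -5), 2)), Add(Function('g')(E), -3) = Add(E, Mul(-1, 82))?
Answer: Rational(-1, 5781) ≈ -0.00017298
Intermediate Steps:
Function('g')(E) = Add(-79, E) (Function('g')(E) = Add(3, Add(E, Mul(-1, 82))) = Add(3, Add(E, -82)) = Add(3, Add(-82, E)) = Add(-79, E))
T = -5600 (T = Mul(-56, Pow(-10, 2)) = Mul(-56, 100) = -5600)
Pow(Add(Function('g')(-102), T), -1) = Pow(Add(Add(-79, -102), -5600), -1) = Pow(Add(-181, -5600), -1) = Pow(-5781, -1) = Rational(-1, 5781)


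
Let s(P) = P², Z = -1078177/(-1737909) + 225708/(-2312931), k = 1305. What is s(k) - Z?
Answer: 2281861834359708920/1339887867093 ≈ 1.7030e+6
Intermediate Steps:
Z = 700496347405/1339887867093 (Z = -1078177*(-1/1737909) + 225708*(-1/2312931) = 1078177/1737909 - 75236/770977 = 700496347405/1339887867093 ≈ 0.52280)
s(k) - Z = 1305² - 1*700496347405/1339887867093 = 1703025 - 700496347405/1339887867093 = 2281861834359708920/1339887867093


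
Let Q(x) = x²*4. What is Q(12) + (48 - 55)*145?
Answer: -439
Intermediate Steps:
Q(x) = 4*x²
Q(12) + (48 - 55)*145 = 4*12² + (48 - 55)*145 = 4*144 - 7*145 = 576 - 1015 = -439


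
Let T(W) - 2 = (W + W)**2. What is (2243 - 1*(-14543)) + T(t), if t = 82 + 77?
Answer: 117912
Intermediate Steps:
t = 159
T(W) = 2 + 4*W**2 (T(W) = 2 + (W + W)**2 = 2 + (2*W)**2 = 2 + 4*W**2)
(2243 - 1*(-14543)) + T(t) = (2243 - 1*(-14543)) + (2 + 4*159**2) = (2243 + 14543) + (2 + 4*25281) = 16786 + (2 + 101124) = 16786 + 101126 = 117912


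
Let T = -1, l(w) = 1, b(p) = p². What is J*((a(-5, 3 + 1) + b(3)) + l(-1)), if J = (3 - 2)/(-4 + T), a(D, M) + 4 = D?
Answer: -⅕ ≈ -0.20000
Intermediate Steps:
a(D, M) = -4 + D
J = -⅕ (J = (3 - 2)/(-4 - 1) = 1/(-5) = 1*(-⅕) = -⅕ ≈ -0.20000)
J*((a(-5, 3 + 1) + b(3)) + l(-1)) = -(((-4 - 5) + 3²) + 1)/5 = -((-9 + 9) + 1)/5 = -(0 + 1)/5 = -⅕*1 = -⅕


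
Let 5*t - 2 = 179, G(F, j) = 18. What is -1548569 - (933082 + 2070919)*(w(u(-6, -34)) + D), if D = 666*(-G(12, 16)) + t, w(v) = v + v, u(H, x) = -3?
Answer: 179598472944/5 ≈ 3.5920e+10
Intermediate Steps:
t = 181/5 (t = ⅖ + (⅕)*179 = ⅖ + 179/5 = 181/5 ≈ 36.200)
w(v) = 2*v
D = -59759/5 (D = 666*(-1*18) + 181/5 = 666*(-18) + 181/5 = -11988 + 181/5 = -59759/5 ≈ -11952.)
-1548569 - (933082 + 2070919)*(w(u(-6, -34)) + D) = -1548569 - (933082 + 2070919)*(2*(-3) - 59759/5) = -1548569 - 3004001*(-6 - 59759/5) = -1548569 - 3004001*(-59789)/5 = -1548569 - 1*(-179606215789/5) = -1548569 + 179606215789/5 = 179598472944/5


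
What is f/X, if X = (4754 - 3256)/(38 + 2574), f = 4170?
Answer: 5446020/749 ≈ 7271.1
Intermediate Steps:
X = 749/1306 (X = 1498/2612 = 1498*(1/2612) = 749/1306 ≈ 0.57351)
f/X = 4170/(749/1306) = 4170*(1306/749) = 5446020/749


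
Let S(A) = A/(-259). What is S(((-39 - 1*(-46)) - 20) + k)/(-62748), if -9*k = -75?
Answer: -1/3482514 ≈ -2.8715e-7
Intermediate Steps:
k = 25/3 (k = -⅑*(-75) = 25/3 ≈ 8.3333)
S(A) = -A/259 (S(A) = A*(-1/259) = -A/259)
S(((-39 - 1*(-46)) - 20) + k)/(-62748) = -(((-39 - 1*(-46)) - 20) + 25/3)/259/(-62748) = -(((-39 + 46) - 20) + 25/3)/259*(-1/62748) = -((7 - 20) + 25/3)/259*(-1/62748) = -(-13 + 25/3)/259*(-1/62748) = -1/259*(-14/3)*(-1/62748) = (2/111)*(-1/62748) = -1/3482514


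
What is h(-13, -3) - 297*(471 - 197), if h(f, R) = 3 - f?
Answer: -81362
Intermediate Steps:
h(-13, -3) - 297*(471 - 197) = (3 - 1*(-13)) - 297*(471 - 197) = (3 + 13) - 297*274 = 16 - 81378 = -81362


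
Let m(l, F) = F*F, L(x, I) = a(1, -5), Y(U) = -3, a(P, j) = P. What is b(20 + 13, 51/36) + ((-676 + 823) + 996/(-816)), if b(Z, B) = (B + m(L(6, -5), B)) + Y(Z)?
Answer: 357905/2448 ≈ 146.20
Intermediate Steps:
L(x, I) = 1
m(l, F) = F**2
b(Z, B) = -3 + B + B**2 (b(Z, B) = (B + B**2) - 3 = -3 + B + B**2)
b(20 + 13, 51/36) + ((-676 + 823) + 996/(-816)) = (-3 + 51/36 + (51/36)**2) + ((-676 + 823) + 996/(-816)) = (-3 + 51*(1/36) + (51*(1/36))**2) + (147 + 996*(-1/816)) = (-3 + 17/12 + (17/12)**2) + (147 - 83/68) = (-3 + 17/12 + 289/144) + 9913/68 = 61/144 + 9913/68 = 357905/2448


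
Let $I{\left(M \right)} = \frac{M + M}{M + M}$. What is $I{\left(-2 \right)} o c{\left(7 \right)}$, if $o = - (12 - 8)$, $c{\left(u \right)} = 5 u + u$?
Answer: $-168$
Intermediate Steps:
$c{\left(u \right)} = 6 u$
$I{\left(M \right)} = 1$ ($I{\left(M \right)} = \frac{2 M}{2 M} = 2 M \frac{1}{2 M} = 1$)
$o = -4$ ($o = - (12 - 8) = \left(-1\right) 4 = -4$)
$I{\left(-2 \right)} o c{\left(7 \right)} = 1 \left(-4\right) 6 \cdot 7 = \left(-4\right) 42 = -168$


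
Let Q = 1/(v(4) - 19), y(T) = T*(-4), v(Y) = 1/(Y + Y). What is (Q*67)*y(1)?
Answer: 2144/151 ≈ 14.199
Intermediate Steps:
v(Y) = 1/(2*Y)
y(T) = -4*T
Q = -8/151 (Q = 1/((1/2)/4 - 19) = 1/((1/2)*(1/4) - 19) = 1/(1/8 - 19) = 1/(-151/8) = -8/151 ≈ -0.052980)
(Q*67)*y(1) = (-8/151*67)*(-4*1) = -536/151*(-4) = 2144/151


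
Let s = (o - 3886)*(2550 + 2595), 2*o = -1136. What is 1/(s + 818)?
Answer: -1/22915012 ≈ -4.3639e-8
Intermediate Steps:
o = -568 (o = (½)*(-1136) = -568)
s = -22915830 (s = (-568 - 3886)*(2550 + 2595) = -4454*5145 = -22915830)
1/(s + 818) = 1/(-22915830 + 818) = 1/(-22915012) = -1/22915012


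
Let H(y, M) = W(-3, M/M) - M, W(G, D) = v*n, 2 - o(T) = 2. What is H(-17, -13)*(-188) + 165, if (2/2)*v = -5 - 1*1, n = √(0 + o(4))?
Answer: -2279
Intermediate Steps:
o(T) = 0 (o(T) = 2 - 1*2 = 2 - 2 = 0)
n = 0 (n = √(0 + 0) = √0 = 0)
v = -6 (v = -5 - 1*1 = -5 - 1 = -6)
W(G, D) = 0 (W(G, D) = -6*0 = 0)
H(y, M) = -M (H(y, M) = 0 - M = -M)
H(-17, -13)*(-188) + 165 = -1*(-13)*(-188) + 165 = 13*(-188) + 165 = -2444 + 165 = -2279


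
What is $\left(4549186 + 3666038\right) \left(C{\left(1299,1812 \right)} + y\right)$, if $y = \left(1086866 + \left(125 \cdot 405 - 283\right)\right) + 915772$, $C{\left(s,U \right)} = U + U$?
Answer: $16895462539296$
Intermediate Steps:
$C{\left(s,U \right)} = 2 U$
$y = 2052980$ ($y = \left(1086866 + \left(50625 - 283\right)\right) + 915772 = \left(1086866 + 50342\right) + 915772 = 1137208 + 915772 = 2052980$)
$\left(4549186 + 3666038\right) \left(C{\left(1299,1812 \right)} + y\right) = \left(4549186 + 3666038\right) \left(2 \cdot 1812 + 2052980\right) = 8215224 \left(3624 + 2052980\right) = 8215224 \cdot 2056604 = 16895462539296$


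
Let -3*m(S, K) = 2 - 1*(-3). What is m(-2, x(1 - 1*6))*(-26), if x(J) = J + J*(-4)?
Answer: 130/3 ≈ 43.333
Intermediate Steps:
x(J) = -3*J (x(J) = J - 4*J = -3*J)
m(S, K) = -5/3 (m(S, K) = -(2 - 1*(-3))/3 = -(2 + 3)/3 = -1/3*5 = -5/3)
m(-2, x(1 - 1*6))*(-26) = -5/3*(-26) = 130/3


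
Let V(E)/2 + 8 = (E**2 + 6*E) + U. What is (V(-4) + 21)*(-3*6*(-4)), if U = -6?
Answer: -1656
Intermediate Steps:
V(E) = -28 + 2*E**2 + 12*E (V(E) = -16 + 2*((E**2 + 6*E) - 6) = -16 + 2*(-6 + E**2 + 6*E) = -16 + (-12 + 2*E**2 + 12*E) = -28 + 2*E**2 + 12*E)
(V(-4) + 21)*(-3*6*(-4)) = ((-28 + 2*(-4)**2 + 12*(-4)) + 21)*(-3*6*(-4)) = ((-28 + 2*16 - 48) + 21)*(-3*6*(-4)) = ((-28 + 32 - 48) + 21)*(-18*(-4)) = (-44 + 21)*72 = -23*72 = -1656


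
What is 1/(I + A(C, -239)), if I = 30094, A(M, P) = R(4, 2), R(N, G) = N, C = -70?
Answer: 1/30098 ≈ 3.3225e-5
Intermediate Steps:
A(M, P) = 4
1/(I + A(C, -239)) = 1/(30094 + 4) = 1/30098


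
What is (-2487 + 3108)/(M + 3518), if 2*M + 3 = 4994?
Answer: 414/4009 ≈ 0.10327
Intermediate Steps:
M = 4991/2 (M = -3/2 + (½)*4994 = -3/2 + 2497 = 4991/2 ≈ 2495.5)
(-2487 + 3108)/(M + 3518) = (-2487 + 3108)/(4991/2 + 3518) = 621/(12027/2) = 621*(2/12027) = 414/4009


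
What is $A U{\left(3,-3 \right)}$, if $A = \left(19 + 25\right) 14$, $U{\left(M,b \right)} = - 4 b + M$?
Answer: $9240$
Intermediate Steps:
$U{\left(M,b \right)} = M - 4 b$
$A = 616$ ($A = 44 \cdot 14 = 616$)
$A U{\left(3,-3 \right)} = 616 \left(3 - -12\right) = 616 \left(3 + 12\right) = 616 \cdot 15 = 9240$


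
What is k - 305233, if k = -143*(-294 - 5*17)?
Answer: -251036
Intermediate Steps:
k = 54197 (k = -143*(-294 - 85) = -143*(-379) = 54197)
k - 305233 = 54197 - 305233 = -251036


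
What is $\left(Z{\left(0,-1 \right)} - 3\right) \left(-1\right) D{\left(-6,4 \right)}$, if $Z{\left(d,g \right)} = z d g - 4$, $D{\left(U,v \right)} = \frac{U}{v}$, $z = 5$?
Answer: $- \frac{21}{2} \approx -10.5$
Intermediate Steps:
$Z{\left(d,g \right)} = -4 + 5 d g$ ($Z{\left(d,g \right)} = 5 d g - 4 = -4 + 5 d g$)
$\left(Z{\left(0,-1 \right)} - 3\right) \left(-1\right) D{\left(-6,4 \right)} = \left(\left(-4 + 5 \cdot 0 \left(-1\right)\right) - 3\right) \left(-1\right) \left(- \frac{6}{4}\right) = \left(\left(-4 + 0\right) - 3\right) \left(-1\right) \left(\left(-6\right) \frac{1}{4}\right) = \left(-4 - 3\right) \left(-1\right) \left(- \frac{3}{2}\right) = \left(-7\right) \left(-1\right) \left(- \frac{3}{2}\right) = 7 \left(- \frac{3}{2}\right) = - \frac{21}{2}$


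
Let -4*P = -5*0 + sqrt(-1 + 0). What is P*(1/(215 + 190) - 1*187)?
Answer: 37867*I/810 ≈ 46.749*I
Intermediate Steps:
P = -I/4 (P = -(-5*0 + sqrt(-1 + 0))/4 = -(0 + sqrt(-1))/4 = -(0 + I)/4 = -I/4 ≈ -0.25*I)
P*(1/(215 + 190) - 1*187) = (-I/4)*(1/(215 + 190) - 1*187) = (-I/4)*(1/405 - 187) = -I/4*(-75734/405) = 37867*I/810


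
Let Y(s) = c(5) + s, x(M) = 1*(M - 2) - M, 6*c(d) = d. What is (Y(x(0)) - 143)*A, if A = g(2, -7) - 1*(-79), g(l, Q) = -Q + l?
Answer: -38060/3 ≈ -12687.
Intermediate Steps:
g(l, Q) = l - Q
c(d) = d/6
x(M) = -2 (x(M) = 1*(-2 + M) - M = (-2 + M) - M = -2)
A = 88 (A = (2 - 1*(-7)) - 1*(-79) = (2 + 7) + 79 = 9 + 79 = 88)
Y(s) = 5/6 + s (Y(s) = (1/6)*5 + s = 5/6 + s)
(Y(x(0)) - 143)*A = ((5/6 - 2) - 143)*88 = (-7/6 - 143)*88 = -865/6*88 = -38060/3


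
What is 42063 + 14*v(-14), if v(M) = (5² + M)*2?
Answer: 42371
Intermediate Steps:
v(M) = 50 + 2*M (v(M) = (25 + M)*2 = 50 + 2*M)
42063 + 14*v(-14) = 42063 + 14*(50 + 2*(-14)) = 42063 + 14*(50 - 28) = 42063 + 14*22 = 42063 + 308 = 42371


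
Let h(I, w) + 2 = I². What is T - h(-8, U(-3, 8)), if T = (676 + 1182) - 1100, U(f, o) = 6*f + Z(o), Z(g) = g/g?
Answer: 696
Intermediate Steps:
Z(g) = 1
U(f, o) = 1 + 6*f (U(f, o) = 6*f + 1 = 1 + 6*f)
T = 758 (T = 1858 - 1100 = 758)
h(I, w) = -2 + I²
T - h(-8, U(-3, 8)) = 758 - (-2 + (-8)²) = 758 - (-2 + 64) = 758 - 1*62 = 758 - 62 = 696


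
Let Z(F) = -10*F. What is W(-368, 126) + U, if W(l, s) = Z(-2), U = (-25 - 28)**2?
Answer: 2829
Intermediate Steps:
U = 2809 (U = (-53)**2 = 2809)
W(l, s) = 20 (W(l, s) = -10*(-2) = 20)
W(-368, 126) + U = 20 + 2809 = 2829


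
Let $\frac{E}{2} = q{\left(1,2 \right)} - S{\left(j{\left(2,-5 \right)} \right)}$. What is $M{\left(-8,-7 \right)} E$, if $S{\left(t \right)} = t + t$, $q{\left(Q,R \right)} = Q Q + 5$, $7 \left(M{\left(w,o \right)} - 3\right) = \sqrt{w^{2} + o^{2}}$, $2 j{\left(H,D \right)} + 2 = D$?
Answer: $78 + \frac{26 \sqrt{113}}{7} \approx 117.48$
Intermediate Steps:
$j{\left(H,D \right)} = -1 + \frac{D}{2}$
$M{\left(w,o \right)} = 3 + \frac{\sqrt{o^{2} + w^{2}}}{7}$ ($M{\left(w,o \right)} = 3 + \frac{\sqrt{w^{2} + o^{2}}}{7} = 3 + \frac{\sqrt{o^{2} + w^{2}}}{7}$)
$q{\left(Q,R \right)} = 5 + Q^{2}$ ($q{\left(Q,R \right)} = Q^{2} + 5 = 5 + Q^{2}$)
$S{\left(t \right)} = 2 t$
$E = 26$ ($E = 2 \left(\left(5 + 1^{2}\right) - 2 \left(-1 + \frac{1}{2} \left(-5\right)\right)\right) = 2 \left(\left(5 + 1\right) - 2 \left(-1 - \frac{5}{2}\right)\right) = 2 \left(6 - 2 \left(- \frac{7}{2}\right)\right) = 2 \left(6 - -7\right) = 2 \left(6 + 7\right) = 2 \cdot 13 = 26$)
$M{\left(-8,-7 \right)} E = \left(3 + \frac{\sqrt{\left(-7\right)^{2} + \left(-8\right)^{2}}}{7}\right) 26 = \left(3 + \frac{\sqrt{49 + 64}}{7}\right) 26 = \left(3 + \frac{\sqrt{113}}{7}\right) 26 = 78 + \frac{26 \sqrt{113}}{7}$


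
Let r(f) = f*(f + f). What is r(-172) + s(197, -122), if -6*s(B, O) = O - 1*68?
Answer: 177599/3 ≈ 59200.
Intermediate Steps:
s(B, O) = 34/3 - O/6 (s(B, O) = -(O - 1*68)/6 = -(O - 68)/6 = -(-68 + O)/6 = 34/3 - O/6)
r(f) = 2*f² (r(f) = f*(2*f) = 2*f²)
r(-172) + s(197, -122) = 2*(-172)² + (34/3 - ⅙*(-122)) = 2*29584 + (34/3 + 61/3) = 59168 + 95/3 = 177599/3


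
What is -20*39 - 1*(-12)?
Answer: -768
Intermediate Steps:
-20*39 - 1*(-12) = -780 + 12 = -768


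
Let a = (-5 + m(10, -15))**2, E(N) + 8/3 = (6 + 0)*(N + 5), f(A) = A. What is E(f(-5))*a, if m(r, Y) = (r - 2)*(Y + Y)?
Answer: -480200/3 ≈ -1.6007e+5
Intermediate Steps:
m(r, Y) = 2*Y*(-2 + r) (m(r, Y) = (-2 + r)*(2*Y) = 2*Y*(-2 + r))
E(N) = 82/3 + 6*N (E(N) = -8/3 + (6 + 0)*(N + 5) = -8/3 + 6*(5 + N) = -8/3 + (30 + 6*N) = 82/3 + 6*N)
a = 60025 (a = (-5 + 2*(-15)*(-2 + 10))**2 = (-5 + 2*(-15)*8)**2 = (-5 - 240)**2 = (-245)**2 = 60025)
E(f(-5))*a = (82/3 + 6*(-5))*60025 = (82/3 - 30)*60025 = -8/3*60025 = -480200/3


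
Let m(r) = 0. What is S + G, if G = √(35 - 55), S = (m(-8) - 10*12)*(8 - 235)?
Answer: 27240 + 2*I*√5 ≈ 27240.0 + 4.4721*I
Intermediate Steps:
S = 27240 (S = (0 - 10*12)*(8 - 235) = (0 - 120)*(-227) = -120*(-227) = 27240)
G = 2*I*√5 (G = √(-20) = 2*I*√5 ≈ 4.4721*I)
S + G = 27240 + 2*I*√5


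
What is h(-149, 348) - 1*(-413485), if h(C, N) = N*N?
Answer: 534589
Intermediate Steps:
h(C, N) = N²
h(-149, 348) - 1*(-413485) = 348² - 1*(-413485) = 121104 + 413485 = 534589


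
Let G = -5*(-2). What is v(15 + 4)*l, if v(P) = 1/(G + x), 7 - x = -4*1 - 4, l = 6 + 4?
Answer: ⅖ ≈ 0.40000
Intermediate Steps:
l = 10
G = 10
x = 15 (x = 7 - (-4*1 - 4) = 7 - (-4 - 4) = 7 - 1*(-8) = 7 + 8 = 15)
v(P) = 1/25 (v(P) = 1/(10 + 15) = 1/25)
v(15 + 4)*l = (1/25)*10 = ⅖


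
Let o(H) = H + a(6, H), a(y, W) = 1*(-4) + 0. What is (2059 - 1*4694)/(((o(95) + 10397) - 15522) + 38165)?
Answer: -2635/33131 ≈ -0.079533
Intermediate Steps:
a(y, W) = -4 (a(y, W) = -4 + 0 = -4)
o(H) = -4 + H (o(H) = H - 4 = -4 + H)
(2059 - 1*4694)/(((o(95) + 10397) - 15522) + 38165) = (2059 - 1*4694)/((((-4 + 95) + 10397) - 15522) + 38165) = (2059 - 4694)/(((91 + 10397) - 15522) + 38165) = -2635/((10488 - 15522) + 38165) = -2635/(-5034 + 38165) = -2635/33131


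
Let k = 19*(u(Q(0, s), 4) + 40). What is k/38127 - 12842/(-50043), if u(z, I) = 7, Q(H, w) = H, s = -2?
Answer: 178105111/635996487 ≈ 0.28004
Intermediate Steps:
k = 893 (k = 19*(7 + 40) = 19*47 = 893)
k/38127 - 12842/(-50043) = 893/38127 - 12842/(-50043) = 893*(1/38127) - 12842*(-1/50043) = 893/38127 + 12842/50043 = 178105111/635996487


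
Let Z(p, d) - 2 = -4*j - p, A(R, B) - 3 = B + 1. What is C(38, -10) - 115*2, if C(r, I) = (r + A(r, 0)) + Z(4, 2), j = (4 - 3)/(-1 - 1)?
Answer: -188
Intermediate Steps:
j = -½ (j = 1/(-2) = 1*(-½) = -½ ≈ -0.50000)
A(R, B) = 4 + B (A(R, B) = 3 + (B + 1) = 3 + (1 + B) = 4 + B)
Z(p, d) = 4 - p (Z(p, d) = 2 + (-4*(-½) - p) = 2 + (2 - p) = 4 - p)
C(r, I) = 4 + r (C(r, I) = (r + (4 + 0)) + (4 - 1*4) = (r + 4) + (4 - 4) = (4 + r) + 0 = 4 + r)
C(38, -10) - 115*2 = (4 + 38) - 115*2 = 42 - 230 = -188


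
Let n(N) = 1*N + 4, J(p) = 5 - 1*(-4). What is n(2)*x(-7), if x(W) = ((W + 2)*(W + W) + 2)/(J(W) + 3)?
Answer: 36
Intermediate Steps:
J(p) = 9 (J(p) = 5 + 4 = 9)
x(W) = ⅙ + W*(2 + W)/6 (x(W) = ((W + 2)*(W + W) + 2)/(9 + 3) = ((2 + W)*(2*W) + 2)/12 = (2*W*(2 + W) + 2)*(1/12) = (2 + 2*W*(2 + W))*(1/12) = ⅙ + W*(2 + W)/6)
n(N) = 4 + N (n(N) = N + 4 = 4 + N)
n(2)*x(-7) = (4 + 2)*(⅙ + (⅓)*(-7) + (⅙)*(-7)²) = 6*(⅙ - 7/3 + (⅙)*49) = 6*(⅙ - 7/3 + 49/6) = 6*6 = 36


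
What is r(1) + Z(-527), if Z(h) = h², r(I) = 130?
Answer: 277859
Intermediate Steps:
r(1) + Z(-527) = 130 + (-527)² = 130 + 277729 = 277859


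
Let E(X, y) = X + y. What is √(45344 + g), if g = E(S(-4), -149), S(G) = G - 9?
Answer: √45182 ≈ 212.56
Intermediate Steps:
S(G) = -9 + G
g = -162 (g = (-9 - 4) - 149 = -13 - 149 = -162)
√(45344 + g) = √(45344 - 162) = √45182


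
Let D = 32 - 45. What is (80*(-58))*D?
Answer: 60320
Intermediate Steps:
D = -13
(80*(-58))*D = (80*(-58))*(-13) = -4640*(-13) = 60320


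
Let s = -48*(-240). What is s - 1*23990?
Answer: -12470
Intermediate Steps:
s = 11520
s - 1*23990 = 11520 - 1*23990 = 11520 - 23990 = -12470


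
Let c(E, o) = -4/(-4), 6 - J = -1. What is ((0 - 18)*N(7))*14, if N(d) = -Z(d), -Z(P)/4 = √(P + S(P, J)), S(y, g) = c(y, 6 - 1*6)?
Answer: -2016*√2 ≈ -2851.1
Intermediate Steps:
J = 7 (J = 6 - 1*(-1) = 6 + 1 = 7)
c(E, o) = 1 (c(E, o) = -4*(-¼) = 1)
S(y, g) = 1
Z(P) = -4*√(1 + P) (Z(P) = -4*√(P + 1) = -4*√(1 + P))
N(d) = 4*√(1 + d) (N(d) = -(-4)*√(1 + d) = 4*√(1 + d))
((0 - 18)*N(7))*14 = ((0 - 18)*(4*√(1 + 7)))*14 = -72*√8*14 = -72*2*√2*14 = -144*√2*14 = -2016*√2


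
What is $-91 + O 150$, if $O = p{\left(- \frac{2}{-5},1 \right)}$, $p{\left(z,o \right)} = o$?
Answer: $59$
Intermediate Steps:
$O = 1$
$-91 + O 150 = -91 + 1 \cdot 150 = -91 + 150 = 59$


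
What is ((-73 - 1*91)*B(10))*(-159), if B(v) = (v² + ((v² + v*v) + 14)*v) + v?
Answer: 58671000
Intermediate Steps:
B(v) = v + v² + v*(14 + 2*v²) (B(v) = (v² + ((v² + v²) + 14)*v) + v = (v² + (2*v² + 14)*v) + v = (v² + (14 + 2*v²)*v) + v = (v² + v*(14 + 2*v²)) + v = v + v² + v*(14 + 2*v²))
((-73 - 1*91)*B(10))*(-159) = ((-73 - 1*91)*(10*(15 + 10 + 2*10²)))*(-159) = ((-73 - 91)*(10*(15 + 10 + 2*100)))*(-159) = -1640*(15 + 10 + 200)*(-159) = -1640*225*(-159) = -164*2250*(-159) = -369000*(-159) = 58671000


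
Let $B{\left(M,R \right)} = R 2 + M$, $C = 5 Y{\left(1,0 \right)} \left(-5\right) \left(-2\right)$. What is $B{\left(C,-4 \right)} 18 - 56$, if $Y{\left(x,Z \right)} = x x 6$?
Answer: $5200$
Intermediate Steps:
$Y{\left(x,Z \right)} = 6 x^{2}$ ($Y{\left(x,Z \right)} = x^{2} \cdot 6 = 6 x^{2}$)
$C = 300$ ($C = 5 \cdot 6 \cdot 1^{2} \left(-5\right) \left(-2\right) = 5 \cdot 6 \cdot 1 \left(-5\right) \left(-2\right) = 5 \cdot 6 \left(-5\right) \left(-2\right) = 30 \left(-5\right) \left(-2\right) = \left(-150\right) \left(-2\right) = 300$)
$B{\left(M,R \right)} = M + 2 R$ ($B{\left(M,R \right)} = 2 R + M = M + 2 R$)
$B{\left(C,-4 \right)} 18 - 56 = \left(300 + 2 \left(-4\right)\right) 18 - 56 = \left(300 - 8\right) 18 - 56 = 292 \cdot 18 - 56 = 5256 - 56 = 5200$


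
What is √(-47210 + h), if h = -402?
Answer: 2*I*√11903 ≈ 218.2*I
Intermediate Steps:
√(-47210 + h) = √(-47210 - 402) = √(-47612) = 2*I*√11903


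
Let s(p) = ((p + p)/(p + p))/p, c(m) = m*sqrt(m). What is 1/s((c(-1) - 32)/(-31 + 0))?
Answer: 32/31 + I/31 ≈ 1.0323 + 0.032258*I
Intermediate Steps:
c(m) = m**(3/2)
s(p) = 1/p (s(p) = ((2*p)/((2*p)))/p = ((2*p)*(1/(2*p)))/p = 1/p)
1/s((c(-1) - 32)/(-31 + 0)) = 1/(1/(((-1)**(3/2) - 32)/(-31 + 0))) = 1/(1/((-I - 32)/(-31))) = 1/(1/((-32 - I)*(-1/31))) = 1/(1/(32/31 + I/31)) = 1/(961*(32/31 - I/31)/1025) = 32/31 + I/31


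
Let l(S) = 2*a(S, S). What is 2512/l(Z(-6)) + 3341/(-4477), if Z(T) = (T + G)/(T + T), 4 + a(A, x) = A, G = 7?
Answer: -67641053/219373 ≈ -308.34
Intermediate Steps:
a(A, x) = -4 + A
Z(T) = (7 + T)/(2*T) (Z(T) = (T + 7)/(T + T) = (7 + T)/((2*T)) = (7 + T)*(1/(2*T)) = (7 + T)/(2*T))
l(S) = -8 + 2*S (l(S) = 2*(-4 + S) = -8 + 2*S)
2512/l(Z(-6)) + 3341/(-4477) = 2512/(-8 + 2*((½)*(7 - 6)/(-6))) + 3341/(-4477) = 2512/(-8 + 2*((½)*(-⅙)*1)) + 3341*(-1/4477) = 2512/(-8 + 2*(-1/12)) - 3341/4477 = 2512/(-8 - ⅙) - 3341/4477 = 2512/(-49/6) - 3341/4477 = 2512*(-6/49) - 3341/4477 = -15072/49 - 3341/4477 = -67641053/219373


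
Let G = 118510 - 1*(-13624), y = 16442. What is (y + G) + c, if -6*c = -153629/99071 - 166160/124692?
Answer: 393304054258315/2647148814 ≈ 1.4858e+5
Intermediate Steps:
c = 1272069451/2647148814 (c = -(-153629/99071 - 166160/124692)/6 = -(-153629*1/99071 - 166160*1/124692)/6 = -(-21947/14153 - 41540/31173)/6 = -1/6*(-1272069451/441191469) = 1272069451/2647148814 ≈ 0.48054)
G = 132134 (G = 118510 + 13624 = 132134)
(y + G) + c = (16442 + 132134) + 1272069451/2647148814 = 148576 + 1272069451/2647148814 = 393304054258315/2647148814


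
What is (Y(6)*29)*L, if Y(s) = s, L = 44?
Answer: 7656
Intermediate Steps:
(Y(6)*29)*L = (6*29)*44 = 174*44 = 7656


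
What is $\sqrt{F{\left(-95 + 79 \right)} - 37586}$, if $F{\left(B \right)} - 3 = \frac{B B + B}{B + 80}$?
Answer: $\frac{i \sqrt{150317}}{2} \approx 193.85 i$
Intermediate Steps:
$F{\left(B \right)} = 3 + \frac{B + B^{2}}{80 + B}$ ($F{\left(B \right)} = 3 + \frac{B B + B}{B + 80} = 3 + \frac{B^{2} + B}{80 + B} = 3 + \frac{B + B^{2}}{80 + B}$)
$\sqrt{F{\left(-95 + 79 \right)} - 37586} = \sqrt{\frac{240 + \left(-95 + 79\right)^{2} + 4 \left(-95 + 79\right)}{80 + \left(-95 + 79\right)} - 37586} = \sqrt{\frac{240 + \left(-16\right)^{2} + 4 \left(-16\right)}{80 - 16} - 37586} = \sqrt{\frac{240 + 256 - 64}{64} - 37586} = \sqrt{\frac{1}{64} \cdot 432 - 37586} = \sqrt{\frac{27}{4} - 37586} = \sqrt{- \frac{150317}{4}} = \frac{i \sqrt{150317}}{2}$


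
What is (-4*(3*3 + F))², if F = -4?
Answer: 400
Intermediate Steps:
(-4*(3*3 + F))² = (-4*(3*3 - 4))² = (-4*(9 - 4))² = (-4*5)² = (-20)² = 400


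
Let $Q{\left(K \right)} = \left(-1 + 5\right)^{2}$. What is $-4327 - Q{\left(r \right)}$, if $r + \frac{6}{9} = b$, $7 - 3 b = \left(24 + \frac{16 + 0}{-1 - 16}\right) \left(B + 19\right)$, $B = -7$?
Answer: $-4343$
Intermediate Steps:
$b = - \frac{4585}{51}$ ($b = \frac{7}{3} - \frac{\left(24 + \frac{16 + 0}{-1 - 16}\right) \left(-7 + 19\right)}{3} = \frac{7}{3} - \frac{\left(24 + \frac{16}{-17}\right) 12}{3} = \frac{7}{3} - \frac{\left(24 + 16 \left(- \frac{1}{17}\right)\right) 12}{3} = \frac{7}{3} - \frac{\left(24 - \frac{16}{17}\right) 12}{3} = \frac{7}{3} - \frac{\frac{392}{17} \cdot 12}{3} = \frac{7}{3} - \frac{1568}{17} = - \frac{4585}{51} \approx -89.902$)
$r = - \frac{4619}{51}$ ($r = - \frac{2}{3} - \frac{4585}{51} = - \frac{4619}{51} \approx -90.569$)
$Q{\left(K \right)} = 16$ ($Q{\left(K \right)} = 4^{2} = 16$)
$-4327 - Q{\left(r \right)} = -4327 - 16 = -4343$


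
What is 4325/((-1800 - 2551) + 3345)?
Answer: -4325/1006 ≈ -4.2992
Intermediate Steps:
4325/((-1800 - 2551) + 3345) = 4325/(-4351 + 3345) = 4325/(-1006) = 4325*(-1/1006) = -4325/1006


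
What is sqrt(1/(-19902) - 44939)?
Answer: 7*I*sqrt(363262668042)/19902 ≈ 211.99*I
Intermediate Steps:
sqrt(1/(-19902) - 44939) = sqrt(-1/19902 - 44939) = sqrt(-894375979/19902) = 7*I*sqrt(363262668042)/19902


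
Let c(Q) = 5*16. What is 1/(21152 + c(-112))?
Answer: 1/21232 ≈ 4.7099e-5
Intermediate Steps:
c(Q) = 80
1/(21152 + c(-112)) = 1/(21152 + 80) = 1/21232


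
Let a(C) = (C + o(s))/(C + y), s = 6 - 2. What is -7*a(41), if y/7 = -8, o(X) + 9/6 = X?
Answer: 203/10 ≈ 20.300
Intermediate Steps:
s = 4
o(X) = -3/2 + X
y = -56 (y = 7*(-8) = -56)
a(C) = (5/2 + C)/(-56 + C) (a(C) = (C + (-3/2 + 4))/(C - 56) = (C + 5/2)/(-56 + C) = (5/2 + C)/(-56 + C))
-7*a(41) = -7*(5/2 + 41)/(-56 + 41) = -7*87/((-15)*2) = -(-7)*87/(15*2) = -7*(-29/10) = 203/10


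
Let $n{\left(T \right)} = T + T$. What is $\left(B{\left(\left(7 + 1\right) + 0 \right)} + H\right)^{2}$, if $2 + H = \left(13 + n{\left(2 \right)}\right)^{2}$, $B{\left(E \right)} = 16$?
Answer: $91809$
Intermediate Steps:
$n{\left(T \right)} = 2 T$
$H = 287$ ($H = -2 + \left(13 + 2 \cdot 2\right)^{2} = -2 + \left(13 + 4\right)^{2} = -2 + 17^{2} = -2 + 289 = 287$)
$\left(B{\left(\left(7 + 1\right) + 0 \right)} + H\right)^{2} = \left(16 + 287\right)^{2} = 303^{2} = 91809$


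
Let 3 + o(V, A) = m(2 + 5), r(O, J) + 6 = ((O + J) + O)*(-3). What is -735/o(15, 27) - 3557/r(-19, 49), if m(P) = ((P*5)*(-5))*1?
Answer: 661811/6942 ≈ 95.334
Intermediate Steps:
m(P) = -25*P (m(P) = ((5*P)*(-5))*1 = -25*P*1 = -25*P)
r(O, J) = -6 - 6*O - 3*J (r(O, J) = -6 + ((O + J) + O)*(-3) = -6 + ((J + O) + O)*(-3) = -6 + (J + 2*O)*(-3) = -6 + (-6*O - 3*J) = -6 - 6*O - 3*J)
o(V, A) = -178 (o(V, A) = -3 - 25*(2 + 5) = -3 - 25*7 = -3 - 175 = -178)
-735/o(15, 27) - 3557/r(-19, 49) = -735/(-178) - 3557/(-6 - 6*(-19) - 3*49) = -735*(-1/178) - 3557/(-6 + 114 - 147) = 735/178 - 3557/(-39) = 735/178 - 3557*(-1/39) = 735/178 + 3557/39 = 661811/6942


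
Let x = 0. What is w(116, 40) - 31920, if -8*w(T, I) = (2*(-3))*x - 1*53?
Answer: -255307/8 ≈ -31913.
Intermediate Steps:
w(T, I) = 53/8 (w(T, I) = -((2*(-3))*0 - 1*53)/8 = -(-6*0 - 53)/8 = -(0 - 53)/8 = -⅛*(-53) = 53/8)
w(116, 40) - 31920 = 53/8 - 31920 = -255307/8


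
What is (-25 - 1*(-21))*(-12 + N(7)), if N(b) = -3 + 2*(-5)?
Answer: 100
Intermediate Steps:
N(b) = -13 (N(b) = -3 - 10 = -13)
(-25 - 1*(-21))*(-12 + N(7)) = (-25 - 1*(-21))*(-12 - 13) = (-25 + 21)*(-25) = -4*(-25) = 100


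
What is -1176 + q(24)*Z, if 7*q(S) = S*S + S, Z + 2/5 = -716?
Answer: -438072/7 ≈ -62582.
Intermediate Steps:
Z = -3582/5 (Z = -⅖ - 716 = -3582/5 ≈ -716.40)
q(S) = S/7 + S²/7 (q(S) = (S*S + S)/7 = (S² + S)/7 = (S + S²)/7 = S/7 + S²/7)
-1176 + q(24)*Z = -1176 + ((⅐)*24*(1 + 24))*(-3582/5) = -1176 + ((⅐)*24*25)*(-3582/5) = -1176 + (600/7)*(-3582/5) = -1176 - 429840/7 = -438072/7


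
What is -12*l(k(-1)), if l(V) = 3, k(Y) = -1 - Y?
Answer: -36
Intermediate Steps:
-12*l(k(-1)) = -12*3 = -36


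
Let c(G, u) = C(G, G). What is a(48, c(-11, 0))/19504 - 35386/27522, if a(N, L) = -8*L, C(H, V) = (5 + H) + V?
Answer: -42901597/33549318 ≈ -1.2788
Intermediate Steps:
C(H, V) = 5 + H + V
c(G, u) = 5 + 2*G (c(G, u) = 5 + G + G = 5 + 2*G)
a(48, c(-11, 0))/19504 - 35386/27522 = -8*(5 + 2*(-11))/19504 - 35386/27522 = -8*(5 - 22)*(1/19504) - 35386*1/27522 = -8*(-17)*(1/19504) - 17693/13761 = 136*(1/19504) - 17693/13761 = 17/2438 - 17693/13761 = -42901597/33549318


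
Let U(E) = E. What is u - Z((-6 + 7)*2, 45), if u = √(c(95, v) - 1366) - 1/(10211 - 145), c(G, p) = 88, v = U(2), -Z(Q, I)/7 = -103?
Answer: -7257587/10066 + 3*I*√142 ≈ -721.0 + 35.749*I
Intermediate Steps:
Z(Q, I) = 721 (Z(Q, I) = -7*(-103) = 721)
v = 2
u = -1/10066 + 3*I*√142 (u = √(88 - 1366) - 1/(10211 - 145) = √(-1278) - 1/10066 = 3*I*√142 - 1*1/10066 = 3*I*√142 - 1/10066 = -1/10066 + 3*I*√142 ≈ -9.9344e-5 + 35.749*I)
u - Z((-6 + 7)*2, 45) = (-1/10066 + 3*I*√142) - 1*721 = (-1/10066 + 3*I*√142) - 721 = -7257587/10066 + 3*I*√142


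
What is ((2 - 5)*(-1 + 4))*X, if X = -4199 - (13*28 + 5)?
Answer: 41112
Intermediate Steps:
X = -4568 (X = -4199 - (364 + 5) = -4199 - 1*369 = -4199 - 369 = -4568)
((2 - 5)*(-1 + 4))*X = ((2 - 5)*(-1 + 4))*(-4568) = -3*3*(-4568) = -9*(-4568) = 41112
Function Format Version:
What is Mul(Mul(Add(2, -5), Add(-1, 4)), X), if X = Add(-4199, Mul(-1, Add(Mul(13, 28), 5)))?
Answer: 41112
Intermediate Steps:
X = -4568 (X = Add(-4199, Mul(-1, Add(364, 5))) = Add(-4199, Mul(-1, 369)) = Add(-4199, -369) = -4568)
Mul(Mul(Add(2, -5), Add(-1, 4)), X) = Mul(Mul(Add(2, -5), Add(-1, 4)), -4568) = Mul(Mul(-3, 3), -4568) = Mul(-9, -4568) = 41112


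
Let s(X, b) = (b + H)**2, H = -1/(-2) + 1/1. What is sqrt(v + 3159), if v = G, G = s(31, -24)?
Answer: 9*sqrt(181)/2 ≈ 60.541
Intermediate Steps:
H = 3/2 (H = -1*(-1/2) + 1*1 = 1/2 + 1 = 3/2 ≈ 1.5000)
s(X, b) = (3/2 + b)**2 (s(X, b) = (b + 3/2)**2 = (3/2 + b)**2)
G = 2025/4 (G = (3 + 2*(-24))**2/4 = (3 - 48)**2/4 = (1/4)*(-45)**2 = (1/4)*2025 = 2025/4 ≈ 506.25)
v = 2025/4 ≈ 506.25
sqrt(v + 3159) = sqrt(2025/4 + 3159) = sqrt(14661/4) = 9*sqrt(181)/2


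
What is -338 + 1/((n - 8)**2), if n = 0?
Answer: -21631/64 ≈ -337.98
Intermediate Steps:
-338 + 1/((n - 8)**2) = -338 + 1/((0 - 8)**2) = -338 + 1/((-8)**2) = -338 + 1/64 = -21631/64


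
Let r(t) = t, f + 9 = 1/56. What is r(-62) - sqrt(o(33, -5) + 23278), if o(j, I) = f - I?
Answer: -62 - sqrt(18246830)/28 ≈ -214.56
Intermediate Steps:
f = -503/56 (f = -9 + 1/56 = -503/56 ≈ -8.9821)
o(j, I) = -503/56 - I
r(-62) - sqrt(o(33, -5) + 23278) = -62 - sqrt((-503/56 - 1*(-5)) + 23278) = -62 - sqrt((-503/56 + 5) + 23278) = -62 - sqrt(-223/56 + 23278) = -62 - sqrt(1303345/56) = -62 - sqrt(18246830)/28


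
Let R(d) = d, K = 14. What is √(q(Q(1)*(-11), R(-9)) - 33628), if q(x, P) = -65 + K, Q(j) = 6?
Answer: I*√33679 ≈ 183.52*I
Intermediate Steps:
q(x, P) = -51 (q(x, P) = -65 + 14 = -51)
√(q(Q(1)*(-11), R(-9)) - 33628) = √(-51 - 33628) = √(-33679) = I*√33679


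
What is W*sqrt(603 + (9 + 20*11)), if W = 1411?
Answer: 11288*sqrt(13) ≈ 40699.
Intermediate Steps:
W*sqrt(603 + (9 + 20*11)) = 1411*sqrt(603 + (9 + 20*11)) = 1411*sqrt(603 + (9 + 220)) = 1411*sqrt(603 + 229) = 1411*sqrt(832) = 1411*(8*sqrt(13)) = 11288*sqrt(13)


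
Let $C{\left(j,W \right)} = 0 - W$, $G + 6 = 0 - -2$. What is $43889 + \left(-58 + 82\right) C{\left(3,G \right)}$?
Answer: $43985$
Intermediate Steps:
$G = -4$ ($G = -6 + \left(0 - -2\right) = -6 + \left(0 + 2\right) = -6 + 2 = -4$)
$C{\left(j,W \right)} = - W$
$43889 + \left(-58 + 82\right) C{\left(3,G \right)} = 43889 + \left(-58 + 82\right) \left(\left(-1\right) \left(-4\right)\right) = 43889 + 24 \cdot 4 = 43889 + 96 = 43985$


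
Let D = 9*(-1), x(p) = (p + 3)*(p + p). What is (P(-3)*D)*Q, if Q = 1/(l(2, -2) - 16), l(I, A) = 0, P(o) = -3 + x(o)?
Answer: -27/16 ≈ -1.6875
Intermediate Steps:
x(p) = 2*p*(3 + p) (x(p) = (3 + p)*(2*p) = 2*p*(3 + p))
D = -9
P(o) = -3 + 2*o*(3 + o)
Q = -1/16 (Q = 1/(0 - 16) = 1/(-16) = -1/16 ≈ -0.062500)
(P(-3)*D)*Q = ((-3 + 2*(-3)*(3 - 3))*(-9))*(-1/16) = ((-3 + 2*(-3)*0)*(-9))*(-1/16) = ((-3 + 0)*(-9))*(-1/16) = -3*(-9)*(-1/16) = 27*(-1/16) = -27/16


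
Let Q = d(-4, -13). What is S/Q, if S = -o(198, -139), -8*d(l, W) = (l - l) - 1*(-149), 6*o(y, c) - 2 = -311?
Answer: -412/149 ≈ -2.7651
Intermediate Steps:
o(y, c) = -103/2 (o(y, c) = ⅓ + (⅙)*(-311) = ⅓ - 311/6 = -103/2)
d(l, W) = -149/8 (d(l, W) = -((l - l) - 1*(-149))/8 = -(0 + 149)/8 = -⅛*149 = -149/8)
Q = -149/8 ≈ -18.625
S = 103/2 (S = -1*(-103/2) = 103/2 ≈ 51.500)
S/Q = 103/(2*(-149/8)) = (103/2)*(-8/149) = -412/149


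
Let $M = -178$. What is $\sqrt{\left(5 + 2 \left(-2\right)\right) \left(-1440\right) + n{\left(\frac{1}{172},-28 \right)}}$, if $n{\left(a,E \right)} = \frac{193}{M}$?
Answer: $\frac{i \sqrt{45659314}}{178} \approx 37.962 i$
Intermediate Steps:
$n{\left(a,E \right)} = - \frac{193}{178}$ ($n{\left(a,E \right)} = \frac{193}{-178} = 193 \left(- \frac{1}{178}\right) = - \frac{193}{178}$)
$\sqrt{\left(5 + 2 \left(-2\right)\right) \left(-1440\right) + n{\left(\frac{1}{172},-28 \right)}} = \sqrt{\left(5 + 2 \left(-2\right)\right) \left(-1440\right) - \frac{193}{178}} = \sqrt{\left(5 - 4\right) \left(-1440\right) - \frac{193}{178}} = \sqrt{1 \left(-1440\right) - \frac{193}{178}} = \sqrt{-1440 - \frac{193}{178}} = \sqrt{- \frac{256513}{178}} = \frac{i \sqrt{45659314}}{178}$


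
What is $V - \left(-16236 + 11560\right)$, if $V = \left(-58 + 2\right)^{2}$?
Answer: $7812$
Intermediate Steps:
$V = 3136$ ($V = \left(-56\right)^{2} = 3136$)
$V - \left(-16236 + 11560\right) = 3136 - \left(-16236 + 11560\right) = 3136 - -4676 = 3136 + 4676 = 7812$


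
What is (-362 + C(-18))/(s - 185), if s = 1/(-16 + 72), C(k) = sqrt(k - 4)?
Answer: 20272/10359 - 56*I*sqrt(22)/10359 ≈ 1.9569 - 0.025356*I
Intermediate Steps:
C(k) = sqrt(-4 + k)
s = 1/56 ≈ 0.017857
(-362 + C(-18))/(s - 185) = (-362 + sqrt(-4 - 18))/(1/56 - 185) = (-362 + sqrt(-22))/(-10359/56) = (-362 + I*sqrt(22))*(-56/10359) = 20272/10359 - 56*I*sqrt(22)/10359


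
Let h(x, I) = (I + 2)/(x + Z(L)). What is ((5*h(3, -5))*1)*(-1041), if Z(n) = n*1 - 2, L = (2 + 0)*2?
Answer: 3123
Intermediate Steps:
L = 4 (L = 2*2 = 4)
Z(n) = -2 + n (Z(n) = n - 2 = -2 + n)
h(x, I) = (2 + I)/(2 + x) (h(x, I) = (I + 2)/(x + (-2 + 4)) = (2 + I)/(x + 2) = (2 + I)/(2 + x))
((5*h(3, -5))*1)*(-1041) = ((5*((2 - 5)/(2 + 3)))*1)*(-1041) = ((5*(-3/5))*1)*(-1041) = ((5*((⅕)*(-3)))*1)*(-1041) = ((5*(-⅗))*1)*(-1041) = -3*1*(-1041) = -3*(-1041) = 3123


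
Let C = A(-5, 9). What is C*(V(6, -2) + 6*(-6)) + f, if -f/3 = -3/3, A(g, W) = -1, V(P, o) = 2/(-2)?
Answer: 40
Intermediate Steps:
V(P, o) = -1 (V(P, o) = 2*(-½) = -1)
C = -1
f = 3 (f = -(-9)/3 = -3*(-1) = 3)
C*(V(6, -2) + 6*(-6)) + f = -(-1 + 6*(-6)) + 3 = -(-1 - 36) + 3 = -1*(-37) + 3 = 37 + 3 = 40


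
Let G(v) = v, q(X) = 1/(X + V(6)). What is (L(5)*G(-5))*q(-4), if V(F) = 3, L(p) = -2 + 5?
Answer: 15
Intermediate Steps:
L(p) = 3
q(X) = 1/(3 + X) (q(X) = 1/(X + 3) = 1/(3 + X))
(L(5)*G(-5))*q(-4) = (3*(-5))/(3 - 4) = -15/(-1) = -15*(-1) = 15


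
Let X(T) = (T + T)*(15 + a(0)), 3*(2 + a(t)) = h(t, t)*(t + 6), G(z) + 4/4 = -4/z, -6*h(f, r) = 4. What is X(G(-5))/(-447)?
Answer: 14/1341 ≈ 0.010440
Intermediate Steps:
h(f, r) = -⅔ (h(f, r) = -⅙*4 = -⅔)
G(z) = -1 - 4/z
a(t) = -10/3 - 2*t/9 (a(t) = -2 + (-2*(t + 6)/3)/3 = -2 + (-2*(6 + t)/3)/3 = -2 + (-4 - 2*t/3)/3 = -2 + (-4/3 - 2*t/9) = -10/3 - 2*t/9)
X(T) = 70*T/3 (X(T) = (T + T)*(15 + (-10/3 - 2/9*0)) = (2*T)*(15 + (-10/3 + 0)) = (2*T)*(15 - 10/3) = (2*T)*(35/3) = 70*T/3)
X(G(-5))/(-447) = (70*((-4 - 1*(-5))/(-5))/3)/(-447) = (70*(-(-4 + 5)/5)/3)*(-1/447) = (70*(-⅕*1)/3)*(-1/447) = ((70/3)*(-⅕))*(-1/447) = -14/3*(-1/447) = 14/1341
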